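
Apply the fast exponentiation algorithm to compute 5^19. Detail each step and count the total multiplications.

Computing 5^19 by squaring (build up from 5^1; each line after the first costs one multiplication):

5^1 = 5
5^2 = (5^1)^2 = 5^2 = 25
5^4 = (5^2)^2 = 25^2 = 625
5^8 = (5^4)^2 = 625^2 = 390625
5^9 = 5 * 5^8 = 5 * 390625 = 1953125
5^18 = (5^9)^2 = 1953125^2 = 3814697265625
5^19 = 5 * 5^18 = 5 * 3814697265625 = 19073486328125

Result: 19073486328125
Multiplications needed: 6 (6 lines after 5^1)

5^19 = 19073486328125. Using exponentiation by squaring, this requires 6 multiplications. The key idea: if the exponent is even, square the half-power; if odd, multiply by the base once.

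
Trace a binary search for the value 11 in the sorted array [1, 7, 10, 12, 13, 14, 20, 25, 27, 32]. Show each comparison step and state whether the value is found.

Binary search for 11 in [1, 7, 10, 12, 13, 14, 20, 25, 27, 32]:

lo=0, hi=9, mid=4, arr[mid]=13 -> 13 > 11, search left half
lo=0, hi=3, mid=1, arr[mid]=7 -> 7 < 11, search right half
lo=2, hi=3, mid=2, arr[mid]=10 -> 10 < 11, search right half
lo=3, hi=3, mid=3, arr[mid]=12 -> 12 > 11, search left half
lo=3 > hi=2, target 11 not found

Binary search determines that 11 is not in the array after 4 comparisons. The search space was exhausted without finding the target.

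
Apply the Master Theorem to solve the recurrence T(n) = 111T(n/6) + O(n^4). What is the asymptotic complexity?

Master Theorem for T(n) = 111T(n/6) + O(n^4):

a = 111, b = 6, c = 4
log_b(a) = log_6(111) = 2.6284

Case 3: c = 4 > log_6(111) = 2.6284
T(n) = O(n^4) = O(n^4)

For T(n) = 111T(n/6) + O(n^4): log_6(111) = 2.6284. This is Case 3 of the Master Theorem (c > log_b(a), work dominated by root), giving O(n^4).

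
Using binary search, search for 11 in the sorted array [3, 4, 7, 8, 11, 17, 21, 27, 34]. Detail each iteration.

Binary search for 11 in [3, 4, 7, 8, 11, 17, 21, 27, 34]:

lo=0, hi=8, mid=4, arr[mid]=11 -> Found target at index 4!

Binary search finds 11 at index 4 after 1 comparisons. The search repeatedly halves the search space by comparing with the middle element.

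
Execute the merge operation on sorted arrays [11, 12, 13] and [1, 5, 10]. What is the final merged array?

Merging process:

Compare 11 vs 1: take 1 from right. Merged: [1]
Compare 11 vs 5: take 5 from right. Merged: [1, 5]
Compare 11 vs 10: take 10 from right. Merged: [1, 5, 10]
Append remaining from left: [11, 12, 13]. Merged: [1, 5, 10, 11, 12, 13]

Final merged array: [1, 5, 10, 11, 12, 13]
Total comparisons: 3

The merged array is [1, 5, 10, 11, 12, 13], requiring 3 comparisons. The merge step runs in O(n) time where n is the total number of elements.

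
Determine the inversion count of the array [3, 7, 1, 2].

Finding inversions in [3, 7, 1, 2]:

(0, 2): arr[0]=3 > arr[2]=1
(0, 3): arr[0]=3 > arr[3]=2
(1, 2): arr[1]=7 > arr[2]=1
(1, 3): arr[1]=7 > arr[3]=2

Total inversions: 4

The array has 4 inversion(s): (0,2), (0,3), (1,2), (1,3). Each pair (i,j) satisfies i < j and arr[i] > arr[j].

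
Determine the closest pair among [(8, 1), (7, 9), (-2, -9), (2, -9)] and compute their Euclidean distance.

Computing all pairwise distances among 4 points:

d((8, 1), (7, 9)) = 8.0623
d((8, 1), (-2, -9)) = 14.1421
d((8, 1), (2, -9)) = 11.6619
d((7, 9), (-2, -9)) = 20.1246
d((7, 9), (2, -9)) = 18.6815
d((-2, -9), (2, -9)) = 4.0 <-- minimum

Closest pair: (-2, -9) and (2, -9) with distance 4.0

The closest pair is (-2, -9) and (2, -9) with Euclidean distance 4.0. For 4 points, brute-force pairwise comparison is shown above. For large n, the divide-and-conquer algorithm (sort by x, recurse on halves, check the dividing strip) achieves O(n log n).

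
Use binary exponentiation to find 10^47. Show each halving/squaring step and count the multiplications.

Computing 10^47 by squaring (build up from 10^1; each line after the first costs one multiplication):

10^1 = 10
10^2 = (10^1)^2 = 10^2 = 100
10^4 = (10^2)^2 = 100^2 = 10000
10^5 = 10 * 10^4 = 10 * 10000 = 100000
10^10 = (10^5)^2 = 100000^2 = 10000000000
10^11 = 10 * 10^10 = 10 * 10000000000 = 100000000000
10^22 = (10^11)^2 = 100000000000^2 = 10000000000000000000000
10^23 = 10 * 10^22 = 10 * 10000000000000000000000 = 100000000000000000000000
10^46 = (10^23)^2 = 100000000000000000000000^2 = 10000000000000000000000000000000000000000000000
10^47 = 10 * 10^46 = 10 * 10000000000000000000000000000000000000000000000 = 100000000000000000000000000000000000000000000000

Result: 100000000000000000000000000000000000000000000000
Multiplications needed: 9 (9 lines after 10^1)

10^47 = 100000000000000000000000000000000000000000000000. Using exponentiation by squaring, this requires 9 multiplications. The key idea: if the exponent is even, square the half-power; if odd, multiply by the base once.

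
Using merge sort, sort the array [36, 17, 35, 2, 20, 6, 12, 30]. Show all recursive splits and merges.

Merge sort trace:

Split: [36, 17, 35, 2, 20, 6, 12, 30] -> [36, 17, 35, 2] and [20, 6, 12, 30]
  Split: [36, 17, 35, 2] -> [36, 17] and [35, 2]
    Split: [36, 17] -> [36] and [17]
    Merge: [36] + [17] -> [17, 36]
    Split: [35, 2] -> [35] and [2]
    Merge: [35] + [2] -> [2, 35]
  Merge: [17, 36] + [2, 35] -> [2, 17, 35, 36]
  Split: [20, 6, 12, 30] -> [20, 6] and [12, 30]
    Split: [20, 6] -> [20] and [6]
    Merge: [20] + [6] -> [6, 20]
    Split: [12, 30] -> [12] and [30]
    Merge: [12] + [30] -> [12, 30]
  Merge: [6, 20] + [12, 30] -> [6, 12, 20, 30]
Merge: [2, 17, 35, 36] + [6, 12, 20, 30] -> [2, 6, 12, 17, 20, 30, 35, 36]

Final sorted array: [2, 6, 12, 17, 20, 30, 35, 36]

The merge sort proceeds by recursively splitting the array and merging sorted halves.
After all merges, the sorted array is [2, 6, 12, 17, 20, 30, 35, 36].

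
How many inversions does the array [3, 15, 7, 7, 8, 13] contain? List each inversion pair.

Finding inversions in [3, 15, 7, 7, 8, 13]:

(1, 2): arr[1]=15 > arr[2]=7
(1, 3): arr[1]=15 > arr[3]=7
(1, 4): arr[1]=15 > arr[4]=8
(1, 5): arr[1]=15 > arr[5]=13

Total inversions: 4

The array has 4 inversion(s): (1,2), (1,3), (1,4), (1,5). Each pair (i,j) satisfies i < j and arr[i] > arr[j].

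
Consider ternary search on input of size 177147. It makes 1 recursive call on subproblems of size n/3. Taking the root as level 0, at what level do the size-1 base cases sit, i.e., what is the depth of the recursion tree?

For divide and conquer with division factor 3:

Problem sizes at each level:
Level 0: 177147
Level 1: 59049
Level 2: 19683
Level 3: 6561
Level 4: 2187
Level 5: 729
Level 6: 243
Level 7: 81
Level 8: 27
Level 9: 9
Level 10: 3
Level 11: 1

The root is level 0 and the size-1 base case is level 11 (the tree spans levels 0 through 11, i.e. 12 levels counting the root), so the depth is the number of divisions: log_3(177147) = 11

The recursion tree depth is log_3(177147) = 11. At each level, the problem size is divided by 3, so it takes 11 divisions to reduce to a base case of size 1. The algorithm makes 1 recursive call at each level.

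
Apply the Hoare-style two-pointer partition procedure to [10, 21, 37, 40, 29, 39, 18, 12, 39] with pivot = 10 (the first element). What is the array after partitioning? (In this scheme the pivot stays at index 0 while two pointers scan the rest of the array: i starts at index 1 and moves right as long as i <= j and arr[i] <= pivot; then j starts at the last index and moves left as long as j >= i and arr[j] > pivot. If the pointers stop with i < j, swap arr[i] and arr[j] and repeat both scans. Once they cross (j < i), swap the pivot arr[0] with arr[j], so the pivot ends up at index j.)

Hoare-style two-pointer partition with pivot = 10:

Initial array: [10, 21, 37, 40, 29, 39, 18, 12, 39]

Pointers start at i = 1, j = 8.
i ends at 1, j ends at 0: the pointers have crossed (j < i), so scanning stops.

j = 0, so swapping arr[0] with arr[j] leaves the pivot at position 0: [10, 21, 37, 40, 29, 39, 18, 12, 39]
Pivot position: 0

After partitioning with pivot 10, the array becomes [10, 21, 37, 40, 29, 39, 18, 12, 39]. The pivot is placed at index 0. All elements to the left of the pivot are <= 10, and all elements to the right are > 10.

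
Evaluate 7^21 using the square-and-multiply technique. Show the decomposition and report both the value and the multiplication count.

Computing 7^21 by squaring (build up from 7^1; each line after the first costs one multiplication):

7^1 = 7
7^2 = (7^1)^2 = 7^2 = 49
7^4 = (7^2)^2 = 49^2 = 2401
7^5 = 7 * 7^4 = 7 * 2401 = 16807
7^10 = (7^5)^2 = 16807^2 = 282475249
7^20 = (7^10)^2 = 282475249^2 = 79792266297612001
7^21 = 7 * 7^20 = 7 * 79792266297612001 = 558545864083284007

Result: 558545864083284007
Multiplications needed: 6 (6 lines after 7^1)

7^21 = 558545864083284007. Using exponentiation by squaring, this requires 6 multiplications. The key idea: if the exponent is even, square the half-power; if odd, multiply by the base once.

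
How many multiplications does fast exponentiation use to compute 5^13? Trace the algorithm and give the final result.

Computing 5^13 by squaring (build up from 5^1; each line after the first costs one multiplication):

5^1 = 5
5^2 = (5^1)^2 = 5^2 = 25
5^3 = 5 * 5^2 = 5 * 25 = 125
5^6 = (5^3)^2 = 125^2 = 15625
5^12 = (5^6)^2 = 15625^2 = 244140625
5^13 = 5 * 5^12 = 5 * 244140625 = 1220703125

Result: 1220703125
Multiplications needed: 5 (5 lines after 5^1)

5^13 = 1220703125. Using exponentiation by squaring, this requires 5 multiplications. The key idea: if the exponent is even, square the half-power; if odd, multiply by the base once.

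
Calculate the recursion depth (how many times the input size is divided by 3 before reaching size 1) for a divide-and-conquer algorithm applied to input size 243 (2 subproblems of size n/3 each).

For divide and conquer with division factor 3:

Problem sizes at each level:
Level 0: 243
Level 1: 81
Level 2: 27
Level 3: 9
Level 4: 3
Level 5: 1

The root is level 0 and the size-1 base case is level 5 (the tree spans levels 0 through 5, i.e. 6 levels counting the root), so the depth is the number of divisions: log_3(243) = 5

The recursion tree depth is log_3(243) = 5. At each level, the problem size is divided by 3, so it takes 5 divisions to reduce to a base case of size 1. The algorithm makes 2 recursive calls at each level.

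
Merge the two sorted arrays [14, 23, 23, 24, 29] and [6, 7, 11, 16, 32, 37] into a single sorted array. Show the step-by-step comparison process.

Merging process:

Compare 14 vs 6: take 6 from right. Merged: [6]
Compare 14 vs 7: take 7 from right. Merged: [6, 7]
Compare 14 vs 11: take 11 from right. Merged: [6, 7, 11]
Compare 14 vs 16: take 14 from left. Merged: [6, 7, 11, 14]
Compare 23 vs 16: take 16 from right. Merged: [6, 7, 11, 14, 16]
Compare 23 vs 32: take 23 from left. Merged: [6, 7, 11, 14, 16, 23]
Compare 23 vs 32: take 23 from left. Merged: [6, 7, 11, 14, 16, 23, 23]
Compare 24 vs 32: take 24 from left. Merged: [6, 7, 11, 14, 16, 23, 23, 24]
Compare 29 vs 32: take 29 from left. Merged: [6, 7, 11, 14, 16, 23, 23, 24, 29]
Append remaining from right: [32, 37]. Merged: [6, 7, 11, 14, 16, 23, 23, 24, 29, 32, 37]

Final merged array: [6, 7, 11, 14, 16, 23, 23, 24, 29, 32, 37]
Total comparisons: 9

The merged array is [6, 7, 11, 14, 16, 23, 23, 24, 29, 32, 37], requiring 9 comparisons. The merge step runs in O(n) time where n is the total number of elements.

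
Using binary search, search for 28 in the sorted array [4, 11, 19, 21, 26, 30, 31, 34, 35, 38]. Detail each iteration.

Binary search for 28 in [4, 11, 19, 21, 26, 30, 31, 34, 35, 38]:

lo=0, hi=9, mid=4, arr[mid]=26 -> 26 < 28, search right half
lo=5, hi=9, mid=7, arr[mid]=34 -> 34 > 28, search left half
lo=5, hi=6, mid=5, arr[mid]=30 -> 30 > 28, search left half
lo=5 > hi=4, target 28 not found

Binary search determines that 28 is not in the array after 3 comparisons. The search space was exhausted without finding the target.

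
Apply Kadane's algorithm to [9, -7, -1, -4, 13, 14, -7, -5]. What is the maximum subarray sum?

Using Kadane's algorithm on [9, -7, -1, -4, 13, 14, -7, -5]:

Scanning through the array:
Position 1 (value -7): max_ending_here = 2, max_so_far = 9
Position 2 (value -1): max_ending_here = 1, max_so_far = 9
Position 3 (value -4): max_ending_here = -3, max_so_far = 9
Position 4 (value 13): max_ending_here = 13, max_so_far = 13
Position 5 (value 14): max_ending_here = 27, max_so_far = 27
Position 6 (value -7): max_ending_here = 20, max_so_far = 27
Position 7 (value -5): max_ending_here = 15, max_so_far = 27

Maximum subarray: [13, 14]
Maximum sum: 27

The maximum subarray is [13, 14] with sum 27. This subarray runs from index 4 to index 5.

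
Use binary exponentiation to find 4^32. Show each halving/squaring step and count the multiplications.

Computing 4^32 by squaring (build up from 4^1; each line after the first costs one multiplication):

4^1 = 4
4^2 = (4^1)^2 = 4^2 = 16
4^4 = (4^2)^2 = 16^2 = 256
4^8 = (4^4)^2 = 256^2 = 65536
4^16 = (4^8)^2 = 65536^2 = 4294967296
4^32 = (4^16)^2 = 4294967296^2 = 18446744073709551616

Result: 18446744073709551616
Multiplications needed: 5 (5 lines after 4^1)

4^32 = 18446744073709551616. Using exponentiation by squaring, this requires 5 multiplications. The key idea: if the exponent is even, square the half-power; if odd, multiply by the base once.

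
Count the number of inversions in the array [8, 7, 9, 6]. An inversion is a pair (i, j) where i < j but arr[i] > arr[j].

Finding inversions in [8, 7, 9, 6]:

(0, 1): arr[0]=8 > arr[1]=7
(0, 3): arr[0]=8 > arr[3]=6
(1, 3): arr[1]=7 > arr[3]=6
(2, 3): arr[2]=9 > arr[3]=6

Total inversions: 4

The array has 4 inversion(s): (0,1), (0,3), (1,3), (2,3). Each pair (i,j) satisfies i < j and arr[i] > arr[j].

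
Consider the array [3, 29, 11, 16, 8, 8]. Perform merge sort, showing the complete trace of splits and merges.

Merge sort trace:

Split: [3, 29, 11, 16, 8, 8] -> [3, 29, 11] and [16, 8, 8]
  Split: [3, 29, 11] -> [3] and [29, 11]
    Split: [29, 11] -> [29] and [11]
    Merge: [29] + [11] -> [11, 29]
  Merge: [3] + [11, 29] -> [3, 11, 29]
  Split: [16, 8, 8] -> [16] and [8, 8]
    Split: [8, 8] -> [8] and [8]
    Merge: [8] + [8] -> [8, 8]
  Merge: [16] + [8, 8] -> [8, 8, 16]
Merge: [3, 11, 29] + [8, 8, 16] -> [3, 8, 8, 11, 16, 29]

Final sorted array: [3, 8, 8, 11, 16, 29]

The merge sort proceeds by recursively splitting the array and merging sorted halves.
After all merges, the sorted array is [3, 8, 8, 11, 16, 29].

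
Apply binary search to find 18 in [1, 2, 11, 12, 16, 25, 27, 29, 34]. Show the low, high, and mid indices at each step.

Binary search for 18 in [1, 2, 11, 12, 16, 25, 27, 29, 34]:

lo=0, hi=8, mid=4, arr[mid]=16 -> 16 < 18, search right half
lo=5, hi=8, mid=6, arr[mid]=27 -> 27 > 18, search left half
lo=5, hi=5, mid=5, arr[mid]=25 -> 25 > 18, search left half
lo=5 > hi=4, target 18 not found

Binary search determines that 18 is not in the array after 3 comparisons. The search space was exhausted without finding the target.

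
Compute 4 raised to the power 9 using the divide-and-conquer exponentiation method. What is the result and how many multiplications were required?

Computing 4^9 by squaring (build up from 4^1; each line after the first costs one multiplication):

4^1 = 4
4^2 = (4^1)^2 = 4^2 = 16
4^4 = (4^2)^2 = 16^2 = 256
4^8 = (4^4)^2 = 256^2 = 65536
4^9 = 4 * 4^8 = 4 * 65536 = 262144

Result: 262144
Multiplications needed: 4 (4 lines after 4^1)

4^9 = 262144. Using exponentiation by squaring, this requires 4 multiplications. The key idea: if the exponent is even, square the half-power; if odd, multiply by the base once.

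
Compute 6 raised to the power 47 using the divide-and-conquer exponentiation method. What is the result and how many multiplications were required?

Computing 6^47 by squaring (build up from 6^1; each line after the first costs one multiplication):

6^1 = 6
6^2 = (6^1)^2 = 6^2 = 36
6^4 = (6^2)^2 = 36^2 = 1296
6^5 = 6 * 6^4 = 6 * 1296 = 7776
6^10 = (6^5)^2 = 7776^2 = 60466176
6^11 = 6 * 6^10 = 6 * 60466176 = 362797056
6^22 = (6^11)^2 = 362797056^2 = 131621703842267136
6^23 = 6 * 6^22 = 6 * 131621703842267136 = 789730223053602816
6^46 = (6^23)^2 = 789730223053602816^2 = 623673825204293256669089197883129856
6^47 = 6 * 6^46 = 6 * 623673825204293256669089197883129856 = 3742042951225759540014535187298779136

Result: 3742042951225759540014535187298779136
Multiplications needed: 9 (9 lines after 6^1)

6^47 = 3742042951225759540014535187298779136. Using exponentiation by squaring, this requires 9 multiplications. The key idea: if the exponent is even, square the half-power; if odd, multiply by the base once.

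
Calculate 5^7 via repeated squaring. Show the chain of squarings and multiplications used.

Computing 5^7 by squaring (build up from 5^1; each line after the first costs one multiplication):

5^1 = 5
5^2 = (5^1)^2 = 5^2 = 25
5^3 = 5 * 5^2 = 5 * 25 = 125
5^6 = (5^3)^2 = 125^2 = 15625
5^7 = 5 * 5^6 = 5 * 15625 = 78125

Result: 78125
Multiplications needed: 4 (4 lines after 5^1)

5^7 = 78125. Using exponentiation by squaring, this requires 4 multiplications. The key idea: if the exponent is even, square the half-power; if odd, multiply by the base once.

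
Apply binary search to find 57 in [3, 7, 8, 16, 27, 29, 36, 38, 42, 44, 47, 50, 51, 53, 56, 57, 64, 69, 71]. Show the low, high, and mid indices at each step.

Binary search for 57 in [3, 7, 8, 16, 27, 29, 36, 38, 42, 44, 47, 50, 51, 53, 56, 57, 64, 69, 71]:

lo=0, hi=18, mid=9, arr[mid]=44 -> 44 < 57, search right half
lo=10, hi=18, mid=14, arr[mid]=56 -> 56 < 57, search right half
lo=15, hi=18, mid=16, arr[mid]=64 -> 64 > 57, search left half
lo=15, hi=15, mid=15, arr[mid]=57 -> Found target at index 15!

Binary search finds 57 at index 15 after 4 comparisons. The search repeatedly halves the search space by comparing with the middle element.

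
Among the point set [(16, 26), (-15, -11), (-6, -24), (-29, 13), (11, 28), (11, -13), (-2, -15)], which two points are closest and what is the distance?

Computing all pairwise distances among 7 points:

d((16, 26), (-15, -11)) = 48.2701
d((16, 26), (-6, -24)) = 54.626
d((16, 26), (-29, 13)) = 46.8402
d((16, 26), (11, 28)) = 5.3852 <-- minimum
d((16, 26), (11, -13)) = 39.3192
d((16, 26), (-2, -15)) = 44.7772
d((-15, -11), (-6, -24)) = 15.8114
d((-15, -11), (-29, 13)) = 27.7849
d((-15, -11), (11, 28)) = 46.8722
d((-15, -11), (11, -13)) = 26.0768
d((-15, -11), (-2, -15)) = 13.6015
d((-6, -24), (-29, 13)) = 43.566
d((-6, -24), (11, 28)) = 54.7083
d((-6, -24), (11, -13)) = 20.2485
d((-6, -24), (-2, -15)) = 9.8489
d((-29, 13), (11, 28)) = 42.72
d((-29, 13), (11, -13)) = 47.7074
d((-29, 13), (-2, -15)) = 38.8973
d((11, 28), (11, -13)) = 41.0
d((11, 28), (-2, -15)) = 44.9222
d((11, -13), (-2, -15)) = 13.1529

Closest pair: (16, 26) and (11, 28) with distance 5.3852

The closest pair is (16, 26) and (11, 28) with Euclidean distance 5.3852. For 7 points, brute-force pairwise comparison is shown above. For large n, the divide-and-conquer algorithm (sort by x, recurse on halves, check the dividing strip) achieves O(n log n).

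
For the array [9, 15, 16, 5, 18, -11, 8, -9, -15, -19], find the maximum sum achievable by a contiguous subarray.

Using Kadane's algorithm on [9, 15, 16, 5, 18, -11, 8, -9, -15, -19]:

Scanning through the array:
Position 1 (value 15): max_ending_here = 24, max_so_far = 24
Position 2 (value 16): max_ending_here = 40, max_so_far = 40
Position 3 (value 5): max_ending_here = 45, max_so_far = 45
Position 4 (value 18): max_ending_here = 63, max_so_far = 63
Position 5 (value -11): max_ending_here = 52, max_so_far = 63
Position 6 (value 8): max_ending_here = 60, max_so_far = 63
Position 7 (value -9): max_ending_here = 51, max_so_far = 63
Position 8 (value -15): max_ending_here = 36, max_so_far = 63
Position 9 (value -19): max_ending_here = 17, max_so_far = 63

Maximum subarray: [9, 15, 16, 5, 18]
Maximum sum: 63

The maximum subarray is [9, 15, 16, 5, 18] with sum 63. This subarray runs from index 0 to index 4.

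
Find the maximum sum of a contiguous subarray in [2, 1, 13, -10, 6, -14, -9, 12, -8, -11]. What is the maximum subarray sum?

Using Kadane's algorithm on [2, 1, 13, -10, 6, -14, -9, 12, -8, -11]:

Scanning through the array:
Position 1 (value 1): max_ending_here = 3, max_so_far = 3
Position 2 (value 13): max_ending_here = 16, max_so_far = 16
Position 3 (value -10): max_ending_here = 6, max_so_far = 16
Position 4 (value 6): max_ending_here = 12, max_so_far = 16
Position 5 (value -14): max_ending_here = -2, max_so_far = 16
Position 6 (value -9): max_ending_here = -9, max_so_far = 16
Position 7 (value 12): max_ending_here = 12, max_so_far = 16
Position 8 (value -8): max_ending_here = 4, max_so_far = 16
Position 9 (value -11): max_ending_here = -7, max_so_far = 16

Maximum subarray: [2, 1, 13]
Maximum sum: 16

The maximum subarray is [2, 1, 13] with sum 16. This subarray runs from index 0 to index 2.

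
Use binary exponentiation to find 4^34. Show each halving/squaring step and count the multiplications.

Computing 4^34 by squaring (build up from 4^1; each line after the first costs one multiplication):

4^1 = 4
4^2 = (4^1)^2 = 4^2 = 16
4^4 = (4^2)^2 = 16^2 = 256
4^8 = (4^4)^2 = 256^2 = 65536
4^16 = (4^8)^2 = 65536^2 = 4294967296
4^17 = 4 * 4^16 = 4 * 4294967296 = 17179869184
4^34 = (4^17)^2 = 17179869184^2 = 295147905179352825856

Result: 295147905179352825856
Multiplications needed: 6 (6 lines after 4^1)

4^34 = 295147905179352825856. Using exponentiation by squaring, this requires 6 multiplications. The key idea: if the exponent is even, square the half-power; if odd, multiply by the base once.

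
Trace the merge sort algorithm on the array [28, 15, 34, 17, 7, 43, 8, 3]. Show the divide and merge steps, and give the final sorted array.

Merge sort trace:

Split: [28, 15, 34, 17, 7, 43, 8, 3] -> [28, 15, 34, 17] and [7, 43, 8, 3]
  Split: [28, 15, 34, 17] -> [28, 15] and [34, 17]
    Split: [28, 15] -> [28] and [15]
    Merge: [28] + [15] -> [15, 28]
    Split: [34, 17] -> [34] and [17]
    Merge: [34] + [17] -> [17, 34]
  Merge: [15, 28] + [17, 34] -> [15, 17, 28, 34]
  Split: [7, 43, 8, 3] -> [7, 43] and [8, 3]
    Split: [7, 43] -> [7] and [43]
    Merge: [7] + [43] -> [7, 43]
    Split: [8, 3] -> [8] and [3]
    Merge: [8] + [3] -> [3, 8]
  Merge: [7, 43] + [3, 8] -> [3, 7, 8, 43]
Merge: [15, 17, 28, 34] + [3, 7, 8, 43] -> [3, 7, 8, 15, 17, 28, 34, 43]

Final sorted array: [3, 7, 8, 15, 17, 28, 34, 43]

The merge sort proceeds by recursively splitting the array and merging sorted halves.
After all merges, the sorted array is [3, 7, 8, 15, 17, 28, 34, 43].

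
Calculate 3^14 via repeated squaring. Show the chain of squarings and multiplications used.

Computing 3^14 by squaring (build up from 3^1; each line after the first costs one multiplication):

3^1 = 3
3^2 = (3^1)^2 = 3^2 = 9
3^3 = 3 * 3^2 = 3 * 9 = 27
3^6 = (3^3)^2 = 27^2 = 729
3^7 = 3 * 3^6 = 3 * 729 = 2187
3^14 = (3^7)^2 = 2187^2 = 4782969

Result: 4782969
Multiplications needed: 5 (5 lines after 3^1)

3^14 = 4782969. Using exponentiation by squaring, this requires 5 multiplications. The key idea: if the exponent is even, square the half-power; if odd, multiply by the base once.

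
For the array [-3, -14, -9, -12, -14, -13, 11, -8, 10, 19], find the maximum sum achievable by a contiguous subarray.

Using Kadane's algorithm on [-3, -14, -9, -12, -14, -13, 11, -8, 10, 19]:

Scanning through the array:
Position 1 (value -14): max_ending_here = -14, max_so_far = -3
Position 2 (value -9): max_ending_here = -9, max_so_far = -3
Position 3 (value -12): max_ending_here = -12, max_so_far = -3
Position 4 (value -14): max_ending_here = -14, max_so_far = -3
Position 5 (value -13): max_ending_here = -13, max_so_far = -3
Position 6 (value 11): max_ending_here = 11, max_so_far = 11
Position 7 (value -8): max_ending_here = 3, max_so_far = 11
Position 8 (value 10): max_ending_here = 13, max_so_far = 13
Position 9 (value 19): max_ending_here = 32, max_so_far = 32

Maximum subarray: [11, -8, 10, 19]
Maximum sum: 32

The maximum subarray is [11, -8, 10, 19] with sum 32. This subarray runs from index 6 to index 9.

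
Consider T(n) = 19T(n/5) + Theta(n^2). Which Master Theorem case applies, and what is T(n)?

Master Theorem for T(n) = 19T(n/5) + O(n^2):

a = 19, b = 5, c = 2
log_b(a) = log_5(19) = 1.8295

Case 3: c = 2 > log_5(19) = 1.8295
T(n) = O(n^2) = O(n^2)

For T(n) = 19T(n/5) + O(n^2): log_5(19) = 1.8295. This is Case 3 of the Master Theorem (c > log_b(a), work dominated by root), giving O(n^2).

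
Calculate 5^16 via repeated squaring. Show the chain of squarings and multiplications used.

Computing 5^16 by squaring (build up from 5^1; each line after the first costs one multiplication):

5^1 = 5
5^2 = (5^1)^2 = 5^2 = 25
5^4 = (5^2)^2 = 25^2 = 625
5^8 = (5^4)^2 = 625^2 = 390625
5^16 = (5^8)^2 = 390625^2 = 152587890625

Result: 152587890625
Multiplications needed: 4 (4 lines after 5^1)

5^16 = 152587890625. Using exponentiation by squaring, this requires 4 multiplications. The key idea: if the exponent is even, square the half-power; if odd, multiply by the base once.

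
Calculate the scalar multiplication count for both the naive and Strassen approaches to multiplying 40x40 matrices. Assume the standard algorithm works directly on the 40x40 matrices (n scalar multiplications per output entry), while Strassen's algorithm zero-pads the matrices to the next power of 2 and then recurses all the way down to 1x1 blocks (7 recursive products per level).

Matrix multiplication for 40x40 matrices:

Strassen's algorithm requires power-of-2 dimensions. Pad 40x40 to 64x64 (next power of 2).

Standard algorithm: 40^3 = 64000 multiplications
Strassen's algorithm: 7^(log2(64)) = 7^6 = 117649 multiplications
Difference: 64000 - 117649 = -53649 (Strassen uses MORE here due to padding overhead — for small or just-over-power-of-2 n, padding can outweigh the per-level savings)

Standard: 64000 multiplications (40^3). Strassen: 117649 multiplications (7^6, after padding to 64x64). Strassen reduces 8 recursive multiplications to 7 at each level.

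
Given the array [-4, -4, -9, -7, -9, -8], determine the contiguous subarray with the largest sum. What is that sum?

Using Kadane's algorithm on [-4, -4, -9, -7, -9, -8]:

Scanning through the array:
Position 1 (value -4): max_ending_here = -4, max_so_far = -4
Position 2 (value -9): max_ending_here = -9, max_so_far = -4
Position 3 (value -7): max_ending_here = -7, max_so_far = -4
Position 4 (value -9): max_ending_here = -9, max_so_far = -4
Position 5 (value -8): max_ending_here = -8, max_so_far = -4

Maximum subarray: [-4]
Maximum sum: -4

The maximum subarray is [-4] with sum -4. This subarray runs from index 0 to index 0.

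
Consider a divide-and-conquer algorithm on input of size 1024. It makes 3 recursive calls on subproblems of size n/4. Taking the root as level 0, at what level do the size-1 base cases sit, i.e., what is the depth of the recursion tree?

For divide and conquer with division factor 4:

Problem sizes at each level:
Level 0: 1024
Level 1: 256
Level 2: 64
Level 3: 16
Level 4: 4
Level 5: 1

The root is level 0 and the size-1 base case is level 5 (the tree spans levels 0 through 5, i.e. 6 levels counting the root), so the depth is the number of divisions: log_4(1024) = 5

The recursion tree depth is log_4(1024) = 5. At each level, the problem size is divided by 4, so it takes 5 divisions to reduce to a base case of size 1. The algorithm makes 3 recursive calls at each level.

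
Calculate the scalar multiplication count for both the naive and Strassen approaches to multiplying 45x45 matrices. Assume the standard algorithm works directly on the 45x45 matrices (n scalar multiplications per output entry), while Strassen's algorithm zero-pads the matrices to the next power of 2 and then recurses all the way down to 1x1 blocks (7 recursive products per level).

Matrix multiplication for 45x45 matrices:

Strassen's algorithm requires power-of-2 dimensions. Pad 45x45 to 64x64 (next power of 2).

Standard algorithm: 45^3 = 91125 multiplications
Strassen's algorithm: 7^(log2(64)) = 7^6 = 117649 multiplications
Difference: 91125 - 117649 = -26524 (Strassen uses MORE here due to padding overhead — for small or just-over-power-of-2 n, padding can outweigh the per-level savings)

Standard: 91125 multiplications (45^3). Strassen: 117649 multiplications (7^6, after padding to 64x64). Strassen reduces 8 recursive multiplications to 7 at each level.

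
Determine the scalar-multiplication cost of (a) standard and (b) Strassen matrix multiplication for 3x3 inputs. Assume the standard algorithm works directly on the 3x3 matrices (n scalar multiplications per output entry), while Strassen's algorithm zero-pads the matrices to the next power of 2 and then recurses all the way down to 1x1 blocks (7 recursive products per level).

Matrix multiplication for 3x3 matrices:

Strassen's algorithm requires power-of-2 dimensions. Pad 3x3 to 4x4 (next power of 2).

Standard algorithm: 3^3 = 27 multiplications
Strassen's algorithm: 7^(log2(4)) = 7^2 = 49 multiplications
Difference: 27 - 49 = -22 (Strassen uses MORE here due to padding overhead — for small or just-over-power-of-2 n, padding can outweigh the per-level savings)

Standard: 27 multiplications (3^3). Strassen: 49 multiplications (7^2, after padding to 4x4). Strassen reduces 8 recursive multiplications to 7 at each level.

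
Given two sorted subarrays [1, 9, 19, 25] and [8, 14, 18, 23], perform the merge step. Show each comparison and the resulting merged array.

Merging process:

Compare 1 vs 8: take 1 from left. Merged: [1]
Compare 9 vs 8: take 8 from right. Merged: [1, 8]
Compare 9 vs 14: take 9 from left. Merged: [1, 8, 9]
Compare 19 vs 14: take 14 from right. Merged: [1, 8, 9, 14]
Compare 19 vs 18: take 18 from right. Merged: [1, 8, 9, 14, 18]
Compare 19 vs 23: take 19 from left. Merged: [1, 8, 9, 14, 18, 19]
Compare 25 vs 23: take 23 from right. Merged: [1, 8, 9, 14, 18, 19, 23]
Append remaining from left: [25]. Merged: [1, 8, 9, 14, 18, 19, 23, 25]

Final merged array: [1, 8, 9, 14, 18, 19, 23, 25]
Total comparisons: 7

The merged array is [1, 8, 9, 14, 18, 19, 23, 25], requiring 7 comparisons. The merge step runs in O(n) time where n is the total number of elements.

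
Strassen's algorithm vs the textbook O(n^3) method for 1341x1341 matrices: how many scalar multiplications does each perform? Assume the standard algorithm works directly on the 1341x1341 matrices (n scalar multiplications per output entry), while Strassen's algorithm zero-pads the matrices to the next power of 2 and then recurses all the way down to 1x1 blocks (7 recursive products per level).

Matrix multiplication for 1341x1341 matrices:

Strassen's algorithm requires power-of-2 dimensions. Pad 1341x1341 to 2048x2048 (next power of 2).

Standard algorithm: 1341^3 = 2411494821 multiplications
Strassen's algorithm: 7^(log2(2048)) = 7^11 = 1977326743 multiplications
Savings: 2411494821 - 1977326743 = 434168078 multiplications

Standard: 2411494821 multiplications (1341^3). Strassen: 1977326743 multiplications (7^11, after padding to 2048x2048). Strassen reduces 8 recursive multiplications to 7 at each level.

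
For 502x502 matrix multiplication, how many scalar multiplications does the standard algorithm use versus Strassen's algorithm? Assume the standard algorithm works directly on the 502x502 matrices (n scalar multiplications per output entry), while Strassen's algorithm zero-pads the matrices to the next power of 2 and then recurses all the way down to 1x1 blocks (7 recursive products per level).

Matrix multiplication for 502x502 matrices:

Strassen's algorithm requires power-of-2 dimensions. Pad 502x502 to 512x512 (next power of 2).

Standard algorithm: 502^3 = 126506008 multiplications
Strassen's algorithm: 7^(log2(512)) = 7^9 = 40353607 multiplications
Savings: 126506008 - 40353607 = 86152401 multiplications

Standard: 126506008 multiplications (502^3). Strassen: 40353607 multiplications (7^9, after padding to 512x512). Strassen reduces 8 recursive multiplications to 7 at each level.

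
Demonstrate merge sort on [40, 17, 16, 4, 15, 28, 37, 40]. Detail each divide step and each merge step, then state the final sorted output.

Merge sort trace:

Split: [40, 17, 16, 4, 15, 28, 37, 40] -> [40, 17, 16, 4] and [15, 28, 37, 40]
  Split: [40, 17, 16, 4] -> [40, 17] and [16, 4]
    Split: [40, 17] -> [40] and [17]
    Merge: [40] + [17] -> [17, 40]
    Split: [16, 4] -> [16] and [4]
    Merge: [16] + [4] -> [4, 16]
  Merge: [17, 40] + [4, 16] -> [4, 16, 17, 40]
  Split: [15, 28, 37, 40] -> [15, 28] and [37, 40]
    Split: [15, 28] -> [15] and [28]
    Merge: [15] + [28] -> [15, 28]
    Split: [37, 40] -> [37] and [40]
    Merge: [37] + [40] -> [37, 40]
  Merge: [15, 28] + [37, 40] -> [15, 28, 37, 40]
Merge: [4, 16, 17, 40] + [15, 28, 37, 40] -> [4, 15, 16, 17, 28, 37, 40, 40]

Final sorted array: [4, 15, 16, 17, 28, 37, 40, 40]

The merge sort proceeds by recursively splitting the array and merging sorted halves.
After all merges, the sorted array is [4, 15, 16, 17, 28, 37, 40, 40].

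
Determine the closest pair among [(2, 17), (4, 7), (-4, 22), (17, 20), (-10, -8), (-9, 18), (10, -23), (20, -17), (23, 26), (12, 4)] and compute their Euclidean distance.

Computing all pairwise distances among 10 points:

d((2, 17), (4, 7)) = 10.198
d((2, 17), (-4, 22)) = 7.8102
d((2, 17), (17, 20)) = 15.2971
d((2, 17), (-10, -8)) = 27.7308
d((2, 17), (-9, 18)) = 11.0454
d((2, 17), (10, -23)) = 40.7922
d((2, 17), (20, -17)) = 38.4708
d((2, 17), (23, 26)) = 22.8473
d((2, 17), (12, 4)) = 16.4012
d((4, 7), (-4, 22)) = 17.0
d((4, 7), (17, 20)) = 18.3848
d((4, 7), (-10, -8)) = 20.5183
d((4, 7), (-9, 18)) = 17.0294
d((4, 7), (10, -23)) = 30.5941
d((4, 7), (20, -17)) = 28.8444
d((4, 7), (23, 26)) = 26.8701
d((4, 7), (12, 4)) = 8.544
d((-4, 22), (17, 20)) = 21.095
d((-4, 22), (-10, -8)) = 30.5941
d((-4, 22), (-9, 18)) = 6.4031 <-- minimum
d((-4, 22), (10, -23)) = 47.1275
d((-4, 22), (20, -17)) = 45.793
d((-4, 22), (23, 26)) = 27.2947
d((-4, 22), (12, 4)) = 24.0832
d((17, 20), (-10, -8)) = 38.8973
d((17, 20), (-9, 18)) = 26.0768
d((17, 20), (10, -23)) = 43.566
d((17, 20), (20, -17)) = 37.1214
d((17, 20), (23, 26)) = 8.4853
d((17, 20), (12, 4)) = 16.7631
d((-10, -8), (-9, 18)) = 26.0192
d((-10, -8), (10, -23)) = 25.0
d((-10, -8), (20, -17)) = 31.3209
d((-10, -8), (23, 26)) = 47.3814
d((-10, -8), (12, 4)) = 25.0599
d((-9, 18), (10, -23)) = 45.1885
d((-9, 18), (20, -17)) = 45.4533
d((-9, 18), (23, 26)) = 32.9848
d((-9, 18), (12, 4)) = 25.2389
d((10, -23), (20, -17)) = 11.6619
d((10, -23), (23, 26)) = 50.6952
d((10, -23), (12, 4)) = 27.074
d((20, -17), (23, 26)) = 43.1045
d((20, -17), (12, 4)) = 22.4722
d((23, 26), (12, 4)) = 24.5967

Closest pair: (-4, 22) and (-9, 18) with distance 6.4031

The closest pair is (-4, 22) and (-9, 18) with Euclidean distance 6.4031. For 10 points, brute-force pairwise comparison is shown above. For large n, the divide-and-conquer algorithm (sort by x, recurse on halves, check the dividing strip) achieves O(n log n).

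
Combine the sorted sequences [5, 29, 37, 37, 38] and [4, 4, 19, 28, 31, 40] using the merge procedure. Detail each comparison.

Merging process:

Compare 5 vs 4: take 4 from right. Merged: [4]
Compare 5 vs 4: take 4 from right. Merged: [4, 4]
Compare 5 vs 19: take 5 from left. Merged: [4, 4, 5]
Compare 29 vs 19: take 19 from right. Merged: [4, 4, 5, 19]
Compare 29 vs 28: take 28 from right. Merged: [4, 4, 5, 19, 28]
Compare 29 vs 31: take 29 from left. Merged: [4, 4, 5, 19, 28, 29]
Compare 37 vs 31: take 31 from right. Merged: [4, 4, 5, 19, 28, 29, 31]
Compare 37 vs 40: take 37 from left. Merged: [4, 4, 5, 19, 28, 29, 31, 37]
Compare 37 vs 40: take 37 from left. Merged: [4, 4, 5, 19, 28, 29, 31, 37, 37]
Compare 38 vs 40: take 38 from left. Merged: [4, 4, 5, 19, 28, 29, 31, 37, 37, 38]
Append remaining from right: [40]. Merged: [4, 4, 5, 19, 28, 29, 31, 37, 37, 38, 40]

Final merged array: [4, 4, 5, 19, 28, 29, 31, 37, 37, 38, 40]
Total comparisons: 10

The merged array is [4, 4, 5, 19, 28, 29, 31, 37, 37, 38, 40], requiring 10 comparisons. The merge step runs in O(n) time where n is the total number of elements.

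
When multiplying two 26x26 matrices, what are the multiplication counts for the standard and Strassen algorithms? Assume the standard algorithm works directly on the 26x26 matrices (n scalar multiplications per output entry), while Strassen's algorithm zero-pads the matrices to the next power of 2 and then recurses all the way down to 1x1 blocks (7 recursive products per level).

Matrix multiplication for 26x26 matrices:

Strassen's algorithm requires power-of-2 dimensions. Pad 26x26 to 32x32 (next power of 2).

Standard algorithm: 26^3 = 17576 multiplications
Strassen's algorithm: 7^(log2(32)) = 7^5 = 16807 multiplications
Savings: 17576 - 16807 = 769 multiplications

Standard: 17576 multiplications (26^3). Strassen: 16807 multiplications (7^5, after padding to 32x32). Strassen reduces 8 recursive multiplications to 7 at each level.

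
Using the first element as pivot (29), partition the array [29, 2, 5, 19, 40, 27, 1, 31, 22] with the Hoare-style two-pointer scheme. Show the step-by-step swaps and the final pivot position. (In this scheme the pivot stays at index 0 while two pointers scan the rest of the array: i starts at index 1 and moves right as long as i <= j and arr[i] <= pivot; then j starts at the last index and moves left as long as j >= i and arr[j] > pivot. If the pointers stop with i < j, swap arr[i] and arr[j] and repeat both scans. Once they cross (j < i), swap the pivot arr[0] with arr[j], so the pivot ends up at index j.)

Hoare-style two-pointer partition with pivot = 29:

Initial array: [29, 2, 5, 19, 40, 27, 1, 31, 22]

Pointers start at i = 1, j = 8.
i stops at index 4 (arr[4]=40 > 29), j stops at index 8 (arr[8]=22 <= 29): swap arr[4] and arr[8], array becomes [29, 2, 5, 19, 22, 27, 1, 31, 40]
i ends at 7, j ends at 6: the pointers have crossed (j < i), so scanning stops.

Swap pivot arr[0] with arr[6] to place pivot at position 6: [1, 2, 5, 19, 22, 27, 29, 31, 40]
Pivot position: 6

After partitioning with pivot 29, the array becomes [1, 2, 5, 19, 22, 27, 29, 31, 40]. The pivot is placed at index 6. All elements to the left of the pivot are <= 29, and all elements to the right are > 29.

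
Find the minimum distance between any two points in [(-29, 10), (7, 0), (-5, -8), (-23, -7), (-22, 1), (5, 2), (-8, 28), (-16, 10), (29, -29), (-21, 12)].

Computing all pairwise distances among 10 points:

d((-29, 10), (7, 0)) = 37.3631
d((-29, 10), (-5, -8)) = 30.0
d((-29, 10), (-23, -7)) = 18.0278
d((-29, 10), (-22, 1)) = 11.4018
d((-29, 10), (5, 2)) = 34.9285
d((-29, 10), (-8, 28)) = 27.6586
d((-29, 10), (-16, 10)) = 13.0
d((-29, 10), (29, -29)) = 69.8928
d((-29, 10), (-21, 12)) = 8.2462
d((7, 0), (-5, -8)) = 14.4222
d((7, 0), (-23, -7)) = 30.8058
d((7, 0), (-22, 1)) = 29.0172
d((7, 0), (5, 2)) = 2.8284 <-- minimum
d((7, 0), (-8, 28)) = 31.7648
d((7, 0), (-16, 10)) = 25.0799
d((7, 0), (29, -29)) = 36.4005
d((7, 0), (-21, 12)) = 30.4631
d((-5, -8), (-23, -7)) = 18.0278
d((-5, -8), (-22, 1)) = 19.2354
d((-5, -8), (5, 2)) = 14.1421
d((-5, -8), (-8, 28)) = 36.1248
d((-5, -8), (-16, 10)) = 21.095
d((-5, -8), (29, -29)) = 39.9625
d((-5, -8), (-21, 12)) = 25.6125
d((-23, -7), (-22, 1)) = 8.0623
d((-23, -7), (5, 2)) = 29.4109
d((-23, -7), (-8, 28)) = 38.0789
d((-23, -7), (-16, 10)) = 18.3848
d((-23, -7), (29, -29)) = 56.4624
d((-23, -7), (-21, 12)) = 19.105
d((-22, 1), (5, 2)) = 27.0185
d((-22, 1), (-8, 28)) = 30.4138
d((-22, 1), (-16, 10)) = 10.8167
d((-22, 1), (29, -29)) = 59.1692
d((-22, 1), (-21, 12)) = 11.0454
d((5, 2), (-8, 28)) = 29.0689
d((5, 2), (-16, 10)) = 22.4722
d((5, 2), (29, -29)) = 39.2046
d((5, 2), (-21, 12)) = 27.8568
d((-8, 28), (-16, 10)) = 19.6977
d((-8, 28), (29, -29)) = 67.9559
d((-8, 28), (-21, 12)) = 20.6155
d((-16, 10), (29, -29)) = 59.5483
d((-16, 10), (-21, 12)) = 5.3852
d((29, -29), (-21, 12)) = 64.6607

Closest pair: (7, 0) and (5, 2) with distance 2.8284

The closest pair is (7, 0) and (5, 2) with Euclidean distance 2.8284. For 10 points, brute-force pairwise comparison is shown above. For large n, the divide-and-conquer algorithm (sort by x, recurse on halves, check the dividing strip) achieves O(n log n).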